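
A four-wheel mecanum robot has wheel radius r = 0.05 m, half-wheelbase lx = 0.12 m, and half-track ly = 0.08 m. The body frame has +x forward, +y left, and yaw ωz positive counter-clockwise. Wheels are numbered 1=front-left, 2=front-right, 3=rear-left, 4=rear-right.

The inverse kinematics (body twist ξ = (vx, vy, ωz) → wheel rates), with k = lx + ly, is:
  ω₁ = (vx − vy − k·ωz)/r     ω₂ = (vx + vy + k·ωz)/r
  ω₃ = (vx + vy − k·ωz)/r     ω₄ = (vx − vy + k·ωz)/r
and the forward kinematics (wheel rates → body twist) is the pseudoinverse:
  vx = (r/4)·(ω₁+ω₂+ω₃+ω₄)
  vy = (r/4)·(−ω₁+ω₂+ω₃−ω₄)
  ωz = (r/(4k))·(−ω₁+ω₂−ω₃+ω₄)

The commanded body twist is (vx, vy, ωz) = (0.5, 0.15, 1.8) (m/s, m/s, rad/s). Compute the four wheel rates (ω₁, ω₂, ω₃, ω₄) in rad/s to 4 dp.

(-0.2000, 20.2000, 5.8000, 14.2000)

k = lx + ly = 0.12 + 0.08 = 0.2000;  k·ωz = 0.2000·1.8 = 0.3600
ω₁ (FL) = (vx − vy − k·ωz)/r = -0.0100/0.05 = -0.2000
ω₂ (FR) = (vx + vy + k·ωz)/r = 1.0100/0.05 = 20.2000
ω₃ (RL) = (vx + vy − k·ωz)/r = 0.2900/0.05 = 5.8000
ω₄ (RR) = (vx − vy + k·ωz)/r = 0.7100/0.05 = 14.2000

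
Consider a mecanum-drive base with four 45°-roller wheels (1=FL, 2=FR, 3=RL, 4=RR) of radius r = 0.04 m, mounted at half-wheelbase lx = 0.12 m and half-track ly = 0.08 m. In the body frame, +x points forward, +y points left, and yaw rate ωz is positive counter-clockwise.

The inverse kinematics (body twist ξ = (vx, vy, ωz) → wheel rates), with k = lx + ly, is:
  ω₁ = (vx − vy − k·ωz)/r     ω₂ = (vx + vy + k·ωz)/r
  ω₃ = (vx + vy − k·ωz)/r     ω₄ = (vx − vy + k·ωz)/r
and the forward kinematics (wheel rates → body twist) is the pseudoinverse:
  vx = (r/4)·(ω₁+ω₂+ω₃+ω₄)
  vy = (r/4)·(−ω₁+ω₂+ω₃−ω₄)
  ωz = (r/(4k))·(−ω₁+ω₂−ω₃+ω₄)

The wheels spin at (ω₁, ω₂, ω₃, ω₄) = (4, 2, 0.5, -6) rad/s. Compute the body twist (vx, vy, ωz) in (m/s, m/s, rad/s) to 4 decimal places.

k = lx + ly = 0.12 + 0.08 = 0.2000
ω₁+ω₂+ω₃+ω₄ = 0.5000  →  vx = (0.04/4)·0.5000 = 0.0050
−ω₁+ω₂+ω₃−ω₄ = 4.5000  →  vy = (0.04/4)·4.5000 = 0.0450
−ω₁+ω₂−ω₃+ω₄ = -8.5000  →  ωz = (0.04/0.8000)·-8.5000 = -0.4250

(0.0050, 0.0450, -0.4250)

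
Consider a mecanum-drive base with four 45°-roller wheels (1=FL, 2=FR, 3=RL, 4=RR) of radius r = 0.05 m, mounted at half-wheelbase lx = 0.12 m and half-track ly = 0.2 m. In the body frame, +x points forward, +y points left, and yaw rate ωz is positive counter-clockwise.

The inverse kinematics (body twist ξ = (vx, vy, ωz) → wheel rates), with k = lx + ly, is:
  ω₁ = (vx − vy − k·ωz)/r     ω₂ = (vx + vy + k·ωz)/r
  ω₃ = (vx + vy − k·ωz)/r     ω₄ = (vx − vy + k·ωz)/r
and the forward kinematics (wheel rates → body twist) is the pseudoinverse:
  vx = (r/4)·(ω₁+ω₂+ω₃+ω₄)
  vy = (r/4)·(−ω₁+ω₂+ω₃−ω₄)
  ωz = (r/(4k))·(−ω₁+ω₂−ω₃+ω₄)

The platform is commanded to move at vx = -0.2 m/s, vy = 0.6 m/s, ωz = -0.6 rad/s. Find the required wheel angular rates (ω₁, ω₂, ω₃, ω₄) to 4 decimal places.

k = lx + ly = 0.12 + 0.2 = 0.3200;  k·ωz = 0.3200·-0.6 = -0.1920
ω₁ (FL) = (vx − vy − k·ωz)/r = -0.6080/0.05 = -12.1600
ω₂ (FR) = (vx + vy + k·ωz)/r = 0.2080/0.05 = 4.1600
ω₃ (RL) = (vx + vy − k·ωz)/r = 0.5920/0.05 = 11.8400
ω₄ (RR) = (vx − vy + k·ωz)/r = -0.9920/0.05 = -19.8400

(-12.1600, 4.1600, 11.8400, -19.8400)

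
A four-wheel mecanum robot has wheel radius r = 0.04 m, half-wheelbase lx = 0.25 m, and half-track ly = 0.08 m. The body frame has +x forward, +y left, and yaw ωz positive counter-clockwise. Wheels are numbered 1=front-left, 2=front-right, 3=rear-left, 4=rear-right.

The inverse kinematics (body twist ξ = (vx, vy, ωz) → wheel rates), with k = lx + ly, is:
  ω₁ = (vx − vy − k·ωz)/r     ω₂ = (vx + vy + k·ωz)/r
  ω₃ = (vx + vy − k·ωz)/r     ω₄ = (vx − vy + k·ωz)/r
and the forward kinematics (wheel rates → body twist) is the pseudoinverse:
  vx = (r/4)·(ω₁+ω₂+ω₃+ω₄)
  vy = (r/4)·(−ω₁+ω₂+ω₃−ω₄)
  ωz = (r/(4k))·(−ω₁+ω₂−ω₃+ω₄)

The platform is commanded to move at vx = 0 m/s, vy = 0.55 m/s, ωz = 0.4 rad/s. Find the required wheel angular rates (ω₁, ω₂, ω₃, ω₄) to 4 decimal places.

(-17.0500, 17.0500, 10.4500, -10.4500)

k = lx + ly = 0.25 + 0.08 = 0.3300;  k·ωz = 0.3300·0.4 = 0.1320
ω₁ (FL) = (vx − vy − k·ωz)/r = -0.6820/0.04 = -17.0500
ω₂ (FR) = (vx + vy + k·ωz)/r = 0.6820/0.04 = 17.0500
ω₃ (RL) = (vx + vy − k·ωz)/r = 0.4180/0.04 = 10.4500
ω₄ (RR) = (vx − vy + k·ωz)/r = -0.4180/0.04 = -10.4500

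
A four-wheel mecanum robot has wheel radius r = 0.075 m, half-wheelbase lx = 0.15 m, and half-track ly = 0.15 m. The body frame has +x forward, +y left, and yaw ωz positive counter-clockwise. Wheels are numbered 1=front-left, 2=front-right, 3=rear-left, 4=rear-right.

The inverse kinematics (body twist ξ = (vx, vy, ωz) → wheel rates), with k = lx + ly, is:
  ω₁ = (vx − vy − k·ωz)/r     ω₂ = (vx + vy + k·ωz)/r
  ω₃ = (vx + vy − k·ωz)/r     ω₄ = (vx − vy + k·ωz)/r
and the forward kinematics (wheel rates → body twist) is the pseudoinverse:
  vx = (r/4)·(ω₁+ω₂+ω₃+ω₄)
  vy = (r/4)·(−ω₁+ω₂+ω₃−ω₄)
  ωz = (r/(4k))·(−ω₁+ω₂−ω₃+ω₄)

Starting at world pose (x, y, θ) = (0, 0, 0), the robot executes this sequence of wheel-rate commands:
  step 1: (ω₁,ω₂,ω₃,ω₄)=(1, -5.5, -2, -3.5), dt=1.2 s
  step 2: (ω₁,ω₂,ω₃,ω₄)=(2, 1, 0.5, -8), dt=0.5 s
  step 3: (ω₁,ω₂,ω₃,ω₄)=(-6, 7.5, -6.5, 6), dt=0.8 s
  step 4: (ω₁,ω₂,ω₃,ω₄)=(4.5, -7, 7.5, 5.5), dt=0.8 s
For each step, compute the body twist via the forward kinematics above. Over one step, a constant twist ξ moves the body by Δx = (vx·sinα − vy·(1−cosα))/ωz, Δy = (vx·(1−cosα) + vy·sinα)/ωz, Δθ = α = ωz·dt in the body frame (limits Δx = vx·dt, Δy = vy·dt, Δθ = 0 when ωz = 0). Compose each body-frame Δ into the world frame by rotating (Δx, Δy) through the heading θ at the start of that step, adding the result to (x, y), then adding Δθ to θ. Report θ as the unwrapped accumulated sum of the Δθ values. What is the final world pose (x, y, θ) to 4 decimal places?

(-0.0473, -0.0797, -0.2719)

step 1: ξ=(vx,vy,ωz)=(-0.1875, -0.0937, -0.5000), dt=1.2 → body Δ=(-0.2445, -0.0404, -0.6000) → world pose (-0.2445, -0.0404, -0.6000)
step 2: ξ=(vx,vy,ωz)=(-0.0844, 0.1406, -0.5938), dt=0.5 → body Δ=(-0.0312, 0.0755, -0.2969) → world pose (-0.2276, 0.0396, -0.8969)
step 3: ξ=(vx,vy,ωz)=(0.0188, 0.0188, 1.6250), dt=0.8 → body Δ=(0.0027, 0.0196, 1.3000) → world pose (-0.2107, 0.0497, 0.4031)
step 4: ξ=(vx,vy,ωz)=(0.1969, -0.1781, -0.8438), dt=0.8 → body Δ=(0.0995, -0.1831, -0.6750) → world pose (-0.0473, -0.0797, -0.2719)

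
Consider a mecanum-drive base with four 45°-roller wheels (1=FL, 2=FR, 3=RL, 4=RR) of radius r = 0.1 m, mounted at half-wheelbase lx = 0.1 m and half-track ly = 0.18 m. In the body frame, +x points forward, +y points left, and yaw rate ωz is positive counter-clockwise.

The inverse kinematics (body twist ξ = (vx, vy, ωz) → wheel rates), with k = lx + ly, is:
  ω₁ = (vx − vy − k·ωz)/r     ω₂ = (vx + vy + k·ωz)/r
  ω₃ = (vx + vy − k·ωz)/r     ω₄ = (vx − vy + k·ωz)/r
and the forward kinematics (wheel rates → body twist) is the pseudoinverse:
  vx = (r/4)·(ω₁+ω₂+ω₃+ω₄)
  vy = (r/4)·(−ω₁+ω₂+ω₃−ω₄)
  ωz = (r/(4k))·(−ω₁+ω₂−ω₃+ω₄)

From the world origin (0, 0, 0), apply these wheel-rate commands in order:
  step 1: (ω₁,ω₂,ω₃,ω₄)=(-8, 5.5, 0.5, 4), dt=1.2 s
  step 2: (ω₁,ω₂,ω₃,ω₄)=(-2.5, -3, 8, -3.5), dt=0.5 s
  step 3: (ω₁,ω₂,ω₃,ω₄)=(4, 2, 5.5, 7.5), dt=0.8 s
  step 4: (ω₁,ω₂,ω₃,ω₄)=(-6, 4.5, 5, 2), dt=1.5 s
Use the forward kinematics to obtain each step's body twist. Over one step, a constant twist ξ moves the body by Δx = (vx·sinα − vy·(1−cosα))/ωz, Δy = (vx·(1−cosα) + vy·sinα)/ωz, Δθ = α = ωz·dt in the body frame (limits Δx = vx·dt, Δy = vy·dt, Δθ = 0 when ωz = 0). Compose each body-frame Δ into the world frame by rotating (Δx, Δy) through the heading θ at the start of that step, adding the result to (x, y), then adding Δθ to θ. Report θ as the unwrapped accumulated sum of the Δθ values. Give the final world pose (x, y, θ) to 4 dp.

(-0.6425, 0.6213, 2.2902)

step 1: ξ=(vx,vy,ωz)=(0.0500, 0.2500, 1.5179), dt=1.2 → body Δ=(-0.1736, 0.2007, 1.8214) → world pose (-0.1736, 0.2007, 1.8214)
step 2: ξ=(vx,vy,ωz)=(-0.0250, 0.2750, -1.0714), dt=0.5 → body Δ=(0.0240, 0.1343, -0.5357) → world pose (-0.3097, 0.1907, 1.2857)
step 3: ξ=(vx,vy,ωz)=(0.4750, -0.1000, 0.0000), dt=0.8 → body Δ=(0.3800, -0.0800, 0.0000) → world pose (-0.1261, 0.5328, 1.2857)
step 4: ξ=(vx,vy,ωz)=(0.1375, 0.3375, 0.6696), dt=1.5 → body Δ=(-0.0603, 0.5205, 1.0045) → world pose (-0.6425, 0.6213, 2.2902)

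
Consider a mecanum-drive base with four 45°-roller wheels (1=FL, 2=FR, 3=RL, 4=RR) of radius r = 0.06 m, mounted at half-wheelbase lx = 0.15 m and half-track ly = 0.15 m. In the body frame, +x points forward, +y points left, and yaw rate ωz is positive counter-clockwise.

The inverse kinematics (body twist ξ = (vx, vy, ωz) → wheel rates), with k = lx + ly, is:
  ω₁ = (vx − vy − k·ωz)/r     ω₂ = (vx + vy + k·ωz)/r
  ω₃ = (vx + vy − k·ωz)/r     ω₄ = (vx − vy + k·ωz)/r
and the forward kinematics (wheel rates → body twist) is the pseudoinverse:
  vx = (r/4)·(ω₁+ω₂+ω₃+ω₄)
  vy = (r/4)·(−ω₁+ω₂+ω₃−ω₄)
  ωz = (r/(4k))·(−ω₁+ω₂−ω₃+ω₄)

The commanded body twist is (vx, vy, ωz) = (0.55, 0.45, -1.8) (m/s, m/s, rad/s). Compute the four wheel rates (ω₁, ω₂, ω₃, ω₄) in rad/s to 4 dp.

k = lx + ly = 0.15 + 0.15 = 0.3000;  k·ωz = 0.3000·-1.8 = -0.5400
ω₁ (FL) = (vx − vy − k·ωz)/r = 0.6400/0.06 = 10.6667
ω₂ (FR) = (vx + vy + k·ωz)/r = 0.4600/0.06 = 7.6667
ω₃ (RL) = (vx + vy − k·ωz)/r = 1.5400/0.06 = 25.6667
ω₄ (RR) = (vx − vy + k·ωz)/r = -0.4400/0.06 = -7.3333

(10.6667, 7.6667, 25.6667, -7.3333)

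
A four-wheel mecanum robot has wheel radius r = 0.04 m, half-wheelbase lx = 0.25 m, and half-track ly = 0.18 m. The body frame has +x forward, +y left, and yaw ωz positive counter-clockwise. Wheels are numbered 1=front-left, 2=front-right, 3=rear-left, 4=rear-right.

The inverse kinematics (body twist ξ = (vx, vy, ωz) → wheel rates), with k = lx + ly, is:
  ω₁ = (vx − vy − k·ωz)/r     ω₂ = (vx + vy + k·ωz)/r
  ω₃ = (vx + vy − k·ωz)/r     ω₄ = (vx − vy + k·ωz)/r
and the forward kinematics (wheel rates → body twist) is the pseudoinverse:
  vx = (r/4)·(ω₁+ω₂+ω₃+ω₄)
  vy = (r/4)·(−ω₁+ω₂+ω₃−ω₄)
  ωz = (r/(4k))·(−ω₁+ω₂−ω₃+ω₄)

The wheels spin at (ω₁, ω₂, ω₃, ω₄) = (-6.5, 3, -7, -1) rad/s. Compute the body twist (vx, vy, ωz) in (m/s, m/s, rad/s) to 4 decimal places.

k = lx + ly = 0.25 + 0.18 = 0.4300
ω₁+ω₂+ω₃+ω₄ = -11.5000  →  vx = (0.04/4)·-11.5000 = -0.1150
−ω₁+ω₂+ω₃−ω₄ = 3.5000  →  vy = (0.04/4)·3.5000 = 0.0350
−ω₁+ω₂−ω₃+ω₄ = 15.5000  →  ωz = (0.04/1.7200)·15.5000 = 0.3605

(-0.1150, 0.0350, 0.3605)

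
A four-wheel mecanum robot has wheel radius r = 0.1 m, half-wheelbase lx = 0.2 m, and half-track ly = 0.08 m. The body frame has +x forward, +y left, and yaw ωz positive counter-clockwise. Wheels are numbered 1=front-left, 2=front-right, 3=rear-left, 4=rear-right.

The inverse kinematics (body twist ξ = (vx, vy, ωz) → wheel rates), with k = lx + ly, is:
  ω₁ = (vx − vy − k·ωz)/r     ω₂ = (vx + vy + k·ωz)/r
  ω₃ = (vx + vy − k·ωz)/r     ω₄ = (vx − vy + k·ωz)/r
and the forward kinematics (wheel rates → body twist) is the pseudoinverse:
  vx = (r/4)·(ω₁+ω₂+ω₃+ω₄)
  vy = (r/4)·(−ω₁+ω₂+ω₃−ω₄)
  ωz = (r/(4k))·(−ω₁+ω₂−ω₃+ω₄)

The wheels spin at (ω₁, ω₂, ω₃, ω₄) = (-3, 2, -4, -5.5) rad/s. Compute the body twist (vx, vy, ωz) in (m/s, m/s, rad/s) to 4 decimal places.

(-0.2625, 0.1625, 0.3125)

k = lx + ly = 0.2 + 0.08 = 0.2800
ω₁+ω₂+ω₃+ω₄ = -10.5000  →  vx = (0.1/4)·-10.5000 = -0.2625
−ω₁+ω₂+ω₃−ω₄ = 6.5000  →  vy = (0.1/4)·6.5000 = 0.1625
−ω₁+ω₂−ω₃+ω₄ = 3.5000  →  ωz = (0.1/1.1200)·3.5000 = 0.3125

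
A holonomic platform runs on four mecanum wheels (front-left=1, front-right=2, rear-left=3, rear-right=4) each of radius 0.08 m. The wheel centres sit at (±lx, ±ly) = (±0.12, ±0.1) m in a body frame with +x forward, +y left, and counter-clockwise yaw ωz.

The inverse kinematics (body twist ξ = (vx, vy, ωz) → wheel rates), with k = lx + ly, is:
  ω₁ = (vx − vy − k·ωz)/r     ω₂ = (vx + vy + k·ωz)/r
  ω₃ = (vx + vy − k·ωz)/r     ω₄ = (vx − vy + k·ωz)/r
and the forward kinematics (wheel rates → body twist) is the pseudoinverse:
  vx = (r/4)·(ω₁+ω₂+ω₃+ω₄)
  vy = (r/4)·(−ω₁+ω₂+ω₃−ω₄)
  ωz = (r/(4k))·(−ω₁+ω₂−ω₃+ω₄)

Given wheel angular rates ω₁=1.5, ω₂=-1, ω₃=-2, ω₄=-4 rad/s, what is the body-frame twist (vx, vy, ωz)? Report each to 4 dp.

(-0.1100, -0.0100, -0.4091)

k = lx + ly = 0.12 + 0.1 = 0.2200
ω₁+ω₂+ω₃+ω₄ = -5.5000  →  vx = (0.08/4)·-5.5000 = -0.1100
−ω₁+ω₂+ω₃−ω₄ = -0.5000  →  vy = (0.08/4)·-0.5000 = -0.0100
−ω₁+ω₂−ω₃+ω₄ = -4.5000  →  ωz = (0.08/0.8800)·-4.5000 = -0.4091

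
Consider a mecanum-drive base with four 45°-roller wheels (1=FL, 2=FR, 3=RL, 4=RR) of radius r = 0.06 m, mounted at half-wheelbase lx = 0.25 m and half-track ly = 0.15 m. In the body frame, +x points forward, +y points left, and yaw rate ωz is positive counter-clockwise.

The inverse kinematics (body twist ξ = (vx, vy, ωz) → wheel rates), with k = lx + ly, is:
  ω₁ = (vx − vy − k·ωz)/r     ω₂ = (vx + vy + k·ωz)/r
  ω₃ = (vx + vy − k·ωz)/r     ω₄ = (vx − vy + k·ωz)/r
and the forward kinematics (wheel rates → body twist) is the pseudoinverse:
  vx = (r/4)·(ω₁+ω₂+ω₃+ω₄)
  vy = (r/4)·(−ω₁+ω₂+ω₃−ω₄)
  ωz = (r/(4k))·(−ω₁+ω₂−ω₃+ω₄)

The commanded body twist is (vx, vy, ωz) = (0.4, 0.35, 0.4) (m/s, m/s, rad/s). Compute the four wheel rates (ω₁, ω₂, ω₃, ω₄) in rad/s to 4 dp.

(-1.8333, 15.1667, 9.8333, 3.5000)

k = lx + ly = 0.25 + 0.15 = 0.4000;  k·ωz = 0.4000·0.4 = 0.1600
ω₁ (FL) = (vx − vy − k·ωz)/r = -0.1100/0.06 = -1.8333
ω₂ (FR) = (vx + vy + k·ωz)/r = 0.9100/0.06 = 15.1667
ω₃ (RL) = (vx + vy − k·ωz)/r = 0.5900/0.06 = 9.8333
ω₄ (RR) = (vx − vy + k·ωz)/r = 0.2100/0.06 = 3.5000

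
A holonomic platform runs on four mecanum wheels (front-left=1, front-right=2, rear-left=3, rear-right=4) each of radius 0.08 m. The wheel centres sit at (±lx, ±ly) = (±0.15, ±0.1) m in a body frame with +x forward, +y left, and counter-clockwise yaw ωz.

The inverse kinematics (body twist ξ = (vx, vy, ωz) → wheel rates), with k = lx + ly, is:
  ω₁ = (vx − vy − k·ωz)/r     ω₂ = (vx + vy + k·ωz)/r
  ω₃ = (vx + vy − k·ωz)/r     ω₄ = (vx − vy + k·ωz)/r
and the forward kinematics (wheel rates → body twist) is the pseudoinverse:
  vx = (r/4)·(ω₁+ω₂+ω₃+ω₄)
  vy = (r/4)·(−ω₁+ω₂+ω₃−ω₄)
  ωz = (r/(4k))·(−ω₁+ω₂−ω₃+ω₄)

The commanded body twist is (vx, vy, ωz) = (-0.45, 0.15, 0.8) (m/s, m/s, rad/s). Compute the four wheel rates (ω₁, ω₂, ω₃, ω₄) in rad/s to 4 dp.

(-10.0000, -1.2500, -6.2500, -5.0000)

k = lx + ly = 0.15 + 0.1 = 0.2500;  k·ωz = 0.2500·0.8 = 0.2000
ω₁ (FL) = (vx − vy − k·ωz)/r = -0.8000/0.08 = -10.0000
ω₂ (FR) = (vx + vy + k·ωz)/r = -0.1000/0.08 = -1.2500
ω₃ (RL) = (vx + vy − k·ωz)/r = -0.5000/0.08 = -6.2500
ω₄ (RR) = (vx − vy + k·ωz)/r = -0.4000/0.08 = -5.0000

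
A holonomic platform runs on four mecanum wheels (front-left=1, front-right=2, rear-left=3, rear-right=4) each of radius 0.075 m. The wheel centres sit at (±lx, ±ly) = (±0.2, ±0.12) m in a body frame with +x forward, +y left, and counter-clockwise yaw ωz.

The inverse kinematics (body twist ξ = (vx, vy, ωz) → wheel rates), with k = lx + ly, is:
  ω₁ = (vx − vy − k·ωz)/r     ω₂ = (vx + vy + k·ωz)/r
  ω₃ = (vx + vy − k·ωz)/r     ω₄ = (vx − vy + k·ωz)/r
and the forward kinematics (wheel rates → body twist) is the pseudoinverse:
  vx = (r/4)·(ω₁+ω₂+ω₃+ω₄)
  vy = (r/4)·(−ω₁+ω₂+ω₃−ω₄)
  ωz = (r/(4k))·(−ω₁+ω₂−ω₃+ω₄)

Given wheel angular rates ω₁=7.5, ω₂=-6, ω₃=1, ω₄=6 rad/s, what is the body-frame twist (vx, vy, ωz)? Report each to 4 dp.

k = lx + ly = 0.2 + 0.12 = 0.3200
ω₁+ω₂+ω₃+ω₄ = 8.5000  →  vx = (0.075/4)·8.5000 = 0.1594
−ω₁+ω₂+ω₃−ω₄ = -18.5000  →  vy = (0.075/4)·-18.5000 = -0.3469
−ω₁+ω₂−ω₃+ω₄ = -8.5000  →  ωz = (0.075/1.2800)·-8.5000 = -0.4980

(0.1594, -0.3469, -0.4980)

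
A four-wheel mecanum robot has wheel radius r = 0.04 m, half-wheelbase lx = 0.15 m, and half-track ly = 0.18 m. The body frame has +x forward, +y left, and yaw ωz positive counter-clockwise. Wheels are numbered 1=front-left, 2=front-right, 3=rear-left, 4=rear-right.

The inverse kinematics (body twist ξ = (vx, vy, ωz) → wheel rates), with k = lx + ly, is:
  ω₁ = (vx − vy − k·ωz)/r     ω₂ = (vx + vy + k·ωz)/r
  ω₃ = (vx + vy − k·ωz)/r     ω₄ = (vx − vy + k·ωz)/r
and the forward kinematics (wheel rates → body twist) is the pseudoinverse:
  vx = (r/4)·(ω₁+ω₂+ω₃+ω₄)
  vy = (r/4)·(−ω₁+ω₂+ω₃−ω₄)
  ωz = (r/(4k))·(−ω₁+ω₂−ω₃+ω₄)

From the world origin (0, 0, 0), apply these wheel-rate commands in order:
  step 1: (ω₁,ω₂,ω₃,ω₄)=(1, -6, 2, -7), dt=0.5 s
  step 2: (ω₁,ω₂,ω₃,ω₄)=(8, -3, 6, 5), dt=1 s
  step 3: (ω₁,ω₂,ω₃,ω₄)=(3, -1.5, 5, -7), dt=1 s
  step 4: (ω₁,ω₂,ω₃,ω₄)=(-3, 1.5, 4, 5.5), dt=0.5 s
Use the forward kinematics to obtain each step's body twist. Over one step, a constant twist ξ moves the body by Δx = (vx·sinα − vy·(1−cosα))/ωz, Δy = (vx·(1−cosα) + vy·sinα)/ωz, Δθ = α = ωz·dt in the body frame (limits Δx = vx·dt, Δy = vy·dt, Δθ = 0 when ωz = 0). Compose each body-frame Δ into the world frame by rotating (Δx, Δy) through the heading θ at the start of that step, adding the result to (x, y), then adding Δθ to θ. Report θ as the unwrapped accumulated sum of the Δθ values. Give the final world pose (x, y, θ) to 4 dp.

(0.1412, -0.1154, -1.0152)

step 1: ξ=(vx,vy,ωz)=(-0.1000, 0.0200, -0.4848), dt=0.5 → body Δ=(-0.0483, 0.0159, -0.2424) → world pose (-0.0483, 0.0159, -0.2424)
step 2: ξ=(vx,vy,ωz)=(0.1600, -0.1000, -0.3636), dt=1.0 → body Δ=(0.1385, -0.1266, -0.3636) → world pose (0.0558, -0.1402, -0.6061)
step 3: ξ=(vx,vy,ωz)=(-0.0050, 0.0750, -0.5000), dt=1.0 → body Δ=(0.0136, 0.0731, -0.5000) → world pose (0.1086, -0.0878, -1.1061)
step 4: ξ=(vx,vy,ωz)=(0.0800, 0.0300, 0.1818), dt=0.5 → body Δ=(0.0393, 0.0168, 0.0909) → world pose (0.1412, -0.1154, -1.0152)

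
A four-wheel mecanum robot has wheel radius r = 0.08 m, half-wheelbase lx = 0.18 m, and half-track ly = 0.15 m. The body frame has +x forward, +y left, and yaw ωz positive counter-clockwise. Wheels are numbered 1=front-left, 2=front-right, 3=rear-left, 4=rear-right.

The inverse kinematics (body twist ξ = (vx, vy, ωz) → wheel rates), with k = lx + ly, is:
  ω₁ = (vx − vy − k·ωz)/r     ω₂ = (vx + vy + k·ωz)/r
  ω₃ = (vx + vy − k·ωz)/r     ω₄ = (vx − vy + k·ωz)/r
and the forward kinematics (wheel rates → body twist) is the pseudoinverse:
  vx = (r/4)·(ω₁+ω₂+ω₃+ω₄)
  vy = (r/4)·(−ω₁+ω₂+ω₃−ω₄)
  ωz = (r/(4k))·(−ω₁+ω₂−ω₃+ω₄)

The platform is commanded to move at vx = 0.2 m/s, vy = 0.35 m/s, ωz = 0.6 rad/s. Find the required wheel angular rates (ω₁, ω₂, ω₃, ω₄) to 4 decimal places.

(-4.3500, 9.3500, 4.4000, 0.6000)

k = lx + ly = 0.18 + 0.15 = 0.3300;  k·ωz = 0.3300·0.6 = 0.1980
ω₁ (FL) = (vx − vy − k·ωz)/r = -0.3480/0.08 = -4.3500
ω₂ (FR) = (vx + vy + k·ωz)/r = 0.7480/0.08 = 9.3500
ω₃ (RL) = (vx + vy − k·ωz)/r = 0.3520/0.08 = 4.4000
ω₄ (RR) = (vx − vy + k·ωz)/r = 0.0480/0.08 = 0.6000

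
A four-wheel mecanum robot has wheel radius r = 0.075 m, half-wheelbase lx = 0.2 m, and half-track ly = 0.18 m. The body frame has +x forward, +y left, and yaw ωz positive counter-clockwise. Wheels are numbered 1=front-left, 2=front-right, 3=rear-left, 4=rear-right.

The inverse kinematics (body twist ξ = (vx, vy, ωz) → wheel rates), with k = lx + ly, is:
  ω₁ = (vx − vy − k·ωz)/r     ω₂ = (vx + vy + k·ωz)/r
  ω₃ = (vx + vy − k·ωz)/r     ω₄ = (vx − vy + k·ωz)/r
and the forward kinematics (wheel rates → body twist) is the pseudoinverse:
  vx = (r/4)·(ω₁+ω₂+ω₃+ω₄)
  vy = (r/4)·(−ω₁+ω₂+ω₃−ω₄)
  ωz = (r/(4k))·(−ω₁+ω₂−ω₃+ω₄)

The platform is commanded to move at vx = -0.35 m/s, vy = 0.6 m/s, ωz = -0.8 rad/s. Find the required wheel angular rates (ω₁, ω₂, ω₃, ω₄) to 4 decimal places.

k = lx + ly = 0.2 + 0.18 = 0.3800;  k·ωz = 0.3800·-0.8 = -0.3040
ω₁ (FL) = (vx − vy − k·ωz)/r = -0.6460/0.075 = -8.6133
ω₂ (FR) = (vx + vy + k·ωz)/r = -0.0540/0.075 = -0.7200
ω₃ (RL) = (vx + vy − k·ωz)/r = 0.5540/0.075 = 7.3867
ω₄ (RR) = (vx − vy + k·ωz)/r = -1.2540/0.075 = -16.7200

(-8.6133, -0.7200, 7.3867, -16.7200)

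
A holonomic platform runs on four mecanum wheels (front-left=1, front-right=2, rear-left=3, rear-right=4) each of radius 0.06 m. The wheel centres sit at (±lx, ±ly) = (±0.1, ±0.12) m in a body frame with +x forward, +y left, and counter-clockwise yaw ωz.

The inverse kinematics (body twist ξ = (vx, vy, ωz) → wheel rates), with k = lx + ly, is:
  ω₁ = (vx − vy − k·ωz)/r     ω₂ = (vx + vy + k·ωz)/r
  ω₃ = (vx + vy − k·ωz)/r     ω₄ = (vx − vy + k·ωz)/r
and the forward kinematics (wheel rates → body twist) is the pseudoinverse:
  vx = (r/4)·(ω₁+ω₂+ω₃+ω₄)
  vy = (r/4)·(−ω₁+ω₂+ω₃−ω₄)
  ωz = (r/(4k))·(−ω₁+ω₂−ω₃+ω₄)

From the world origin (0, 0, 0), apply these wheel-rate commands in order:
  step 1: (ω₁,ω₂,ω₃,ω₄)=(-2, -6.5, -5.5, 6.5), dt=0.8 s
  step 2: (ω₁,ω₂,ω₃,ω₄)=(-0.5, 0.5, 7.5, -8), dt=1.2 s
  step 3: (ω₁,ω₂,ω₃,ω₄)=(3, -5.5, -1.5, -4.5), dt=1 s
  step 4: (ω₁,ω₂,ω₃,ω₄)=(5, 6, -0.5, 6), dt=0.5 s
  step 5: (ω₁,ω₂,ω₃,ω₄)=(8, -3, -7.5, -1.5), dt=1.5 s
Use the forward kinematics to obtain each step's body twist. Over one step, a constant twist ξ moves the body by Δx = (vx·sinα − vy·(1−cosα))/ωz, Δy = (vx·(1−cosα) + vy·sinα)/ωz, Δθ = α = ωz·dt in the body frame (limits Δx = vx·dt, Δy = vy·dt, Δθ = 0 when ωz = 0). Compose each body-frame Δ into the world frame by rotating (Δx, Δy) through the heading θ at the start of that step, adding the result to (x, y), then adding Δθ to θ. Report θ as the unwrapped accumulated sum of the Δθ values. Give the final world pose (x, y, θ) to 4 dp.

(-0.5303, 0.1066, -1.8170)

step 1: ξ=(vx,vy,ωz)=(-0.1125, -0.2475, 0.5114), dt=0.8 → body Δ=(-0.0476, -0.2107, 0.4091) → world pose (-0.0476, -0.2107, 0.4091)
step 2: ξ=(vx,vy,ωz)=(-0.0075, 0.2475, -0.9886), dt=1.2 → body Δ=(0.1494, 0.2368, -1.1864) → world pose (-0.0047, 0.0660, -0.7773)
step 3: ξ=(vx,vy,ωz)=(-0.1275, -0.0825, -0.7841), dt=1.0 → body Δ=(-0.1456, -0.0268, -0.7841) → world pose (-0.1272, 0.1490, -1.5614)
step 4: ξ=(vx,vy,ωz)=(0.2475, -0.0825, 0.5114), dt=0.5 → body Δ=(0.1277, -0.0251, 0.2557) → world pose (-0.1511, 0.0211, -1.3057)
step 5: ξ=(vx,vy,ωz)=(-0.0600, -0.2550, -0.3409), dt=1.5 → body Δ=(-0.1818, -0.3435, -0.5114) → world pose (-0.5303, 0.1066, -1.8170)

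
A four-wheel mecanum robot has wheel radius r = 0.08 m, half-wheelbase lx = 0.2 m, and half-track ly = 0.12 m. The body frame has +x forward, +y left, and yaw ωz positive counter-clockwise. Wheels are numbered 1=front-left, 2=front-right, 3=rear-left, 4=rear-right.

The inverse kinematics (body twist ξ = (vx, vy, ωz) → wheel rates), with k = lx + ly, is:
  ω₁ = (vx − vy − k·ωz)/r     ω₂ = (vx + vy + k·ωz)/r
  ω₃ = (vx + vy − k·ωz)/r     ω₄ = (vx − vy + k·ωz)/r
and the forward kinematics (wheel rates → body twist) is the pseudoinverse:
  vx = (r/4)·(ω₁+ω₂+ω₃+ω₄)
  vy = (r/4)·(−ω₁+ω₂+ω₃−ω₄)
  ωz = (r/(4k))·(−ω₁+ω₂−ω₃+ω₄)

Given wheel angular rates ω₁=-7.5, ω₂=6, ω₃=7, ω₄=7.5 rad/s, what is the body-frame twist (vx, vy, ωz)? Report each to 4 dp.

k = lx + ly = 0.2 + 0.12 = 0.3200
ω₁+ω₂+ω₃+ω₄ = 13.0000  →  vx = (0.08/4)·13.0000 = 0.2600
−ω₁+ω₂+ω₃−ω₄ = 13.0000  →  vy = (0.08/4)·13.0000 = 0.2600
−ω₁+ω₂−ω₃+ω₄ = 14.0000  →  ωz = (0.08/1.2800)·14.0000 = 0.8750

(0.2600, 0.2600, 0.8750)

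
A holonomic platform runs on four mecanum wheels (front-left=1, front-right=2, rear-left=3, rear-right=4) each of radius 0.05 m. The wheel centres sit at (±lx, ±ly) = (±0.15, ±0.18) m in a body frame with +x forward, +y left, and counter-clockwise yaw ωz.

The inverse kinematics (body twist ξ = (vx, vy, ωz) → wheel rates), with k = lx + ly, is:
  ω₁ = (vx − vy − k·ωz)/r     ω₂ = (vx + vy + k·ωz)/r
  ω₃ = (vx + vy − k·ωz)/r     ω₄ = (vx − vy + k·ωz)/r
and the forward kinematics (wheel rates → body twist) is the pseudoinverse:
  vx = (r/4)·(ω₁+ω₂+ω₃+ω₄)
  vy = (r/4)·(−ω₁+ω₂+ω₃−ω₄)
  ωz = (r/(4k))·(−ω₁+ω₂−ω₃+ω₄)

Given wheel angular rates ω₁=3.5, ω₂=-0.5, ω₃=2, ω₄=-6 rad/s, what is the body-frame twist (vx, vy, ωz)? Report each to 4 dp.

k = lx + ly = 0.15 + 0.18 = 0.3300
ω₁+ω₂+ω₃+ω₄ = -1.0000  →  vx = (0.05/4)·-1.0000 = -0.0125
−ω₁+ω₂+ω₃−ω₄ = 4.0000  →  vy = (0.05/4)·4.0000 = 0.0500
−ω₁+ω₂−ω₃+ω₄ = -12.0000  →  ωz = (0.05/1.3200)·-12.0000 = -0.4545

(-0.0125, 0.0500, -0.4545)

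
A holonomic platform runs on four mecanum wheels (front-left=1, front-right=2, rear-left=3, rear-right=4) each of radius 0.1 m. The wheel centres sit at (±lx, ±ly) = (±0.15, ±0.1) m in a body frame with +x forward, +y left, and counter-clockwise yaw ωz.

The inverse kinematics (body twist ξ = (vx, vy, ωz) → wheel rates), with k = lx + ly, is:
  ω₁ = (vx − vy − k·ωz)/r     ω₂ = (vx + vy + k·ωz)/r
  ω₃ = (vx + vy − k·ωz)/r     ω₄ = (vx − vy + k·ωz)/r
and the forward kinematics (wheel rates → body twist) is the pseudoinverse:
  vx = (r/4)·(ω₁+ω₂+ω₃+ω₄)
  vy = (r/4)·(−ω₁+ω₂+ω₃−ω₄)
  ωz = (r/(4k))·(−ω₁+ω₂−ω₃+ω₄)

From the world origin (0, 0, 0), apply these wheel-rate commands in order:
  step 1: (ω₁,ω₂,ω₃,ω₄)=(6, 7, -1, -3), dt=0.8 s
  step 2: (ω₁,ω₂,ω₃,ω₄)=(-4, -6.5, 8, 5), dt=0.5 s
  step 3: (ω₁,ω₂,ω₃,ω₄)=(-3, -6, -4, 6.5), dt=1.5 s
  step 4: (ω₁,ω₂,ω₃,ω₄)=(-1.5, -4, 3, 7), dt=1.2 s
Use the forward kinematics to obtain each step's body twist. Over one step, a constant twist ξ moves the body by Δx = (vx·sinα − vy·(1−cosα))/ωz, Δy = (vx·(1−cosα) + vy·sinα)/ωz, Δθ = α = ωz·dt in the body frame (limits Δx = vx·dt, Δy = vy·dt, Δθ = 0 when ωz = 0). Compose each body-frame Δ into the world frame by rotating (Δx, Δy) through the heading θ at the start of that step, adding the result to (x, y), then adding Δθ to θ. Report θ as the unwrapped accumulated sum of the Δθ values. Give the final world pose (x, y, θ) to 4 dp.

step 1: ξ=(vx,vy,ωz)=(0.2250, 0.0750, -0.1000), dt=0.8 → body Δ=(0.1822, 0.0527, -0.0800) → world pose (0.1822, 0.0527, -0.0800)
step 2: ξ=(vx,vy,ωz)=(0.0625, 0.0125, -0.5500), dt=0.5 → body Δ=(0.0317, 0.0019, -0.2750) → world pose (0.2140, 0.0521, -0.3550)
step 3: ξ=(vx,vy,ωz)=(-0.1625, -0.3375, 0.7500), dt=1.5 → body Δ=(0.0605, -0.5293, 1.1250) → world pose (0.0867, -0.4652, 0.7700)
step 4: ξ=(vx,vy,ωz)=(0.1125, -0.1625, 0.1500), dt=1.2 → body Δ=(0.1518, -0.1818, 0.1800) → world pose (0.3222, -0.4901, 0.9500)

(0.3222, -0.4901, 0.9500)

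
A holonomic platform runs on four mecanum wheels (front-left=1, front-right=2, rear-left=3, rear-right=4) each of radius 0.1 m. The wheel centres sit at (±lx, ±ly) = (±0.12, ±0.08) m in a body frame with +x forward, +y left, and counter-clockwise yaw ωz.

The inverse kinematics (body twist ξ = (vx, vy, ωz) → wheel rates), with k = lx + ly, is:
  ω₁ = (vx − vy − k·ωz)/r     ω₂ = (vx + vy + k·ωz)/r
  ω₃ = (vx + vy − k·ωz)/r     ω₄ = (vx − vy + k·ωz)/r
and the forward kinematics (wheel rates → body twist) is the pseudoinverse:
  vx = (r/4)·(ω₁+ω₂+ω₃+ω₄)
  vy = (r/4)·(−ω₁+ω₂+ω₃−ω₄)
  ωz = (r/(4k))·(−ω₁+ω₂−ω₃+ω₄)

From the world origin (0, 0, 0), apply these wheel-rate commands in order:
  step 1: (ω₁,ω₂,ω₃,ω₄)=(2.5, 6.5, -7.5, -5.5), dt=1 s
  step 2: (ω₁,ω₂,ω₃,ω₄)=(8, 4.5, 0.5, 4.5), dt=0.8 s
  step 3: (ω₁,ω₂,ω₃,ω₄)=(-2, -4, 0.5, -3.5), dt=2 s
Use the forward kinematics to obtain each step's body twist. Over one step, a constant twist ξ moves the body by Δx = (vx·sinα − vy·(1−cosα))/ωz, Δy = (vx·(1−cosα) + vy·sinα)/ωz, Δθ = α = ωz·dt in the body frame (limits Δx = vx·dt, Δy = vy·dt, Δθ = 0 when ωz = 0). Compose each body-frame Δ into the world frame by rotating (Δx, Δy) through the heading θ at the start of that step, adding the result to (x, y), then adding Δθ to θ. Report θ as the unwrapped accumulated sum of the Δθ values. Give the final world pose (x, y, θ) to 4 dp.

step 1: ξ=(vx,vy,ωz)=(-0.1000, 0.0500, 0.7500), dt=1.0 → body Δ=(-0.1088, 0.0097, 0.7500) → world pose (-0.1088, 0.0097, 0.7500)
step 2: ξ=(vx,vy,ωz)=(0.4375, -0.1875, 0.0625), dt=0.8 → body Δ=(0.3536, -0.1412, 0.0500) → world pose (0.2462, 0.1474, 0.8000)
step 3: ξ=(vx,vy,ωz)=(-0.2250, 0.0500, -0.7500), dt=2.0 → body Δ=(-0.2373, 0.3453, -1.5000) → world pose (-0.1668, 0.2177, -0.7000)

(-0.1668, 0.2177, -0.7000)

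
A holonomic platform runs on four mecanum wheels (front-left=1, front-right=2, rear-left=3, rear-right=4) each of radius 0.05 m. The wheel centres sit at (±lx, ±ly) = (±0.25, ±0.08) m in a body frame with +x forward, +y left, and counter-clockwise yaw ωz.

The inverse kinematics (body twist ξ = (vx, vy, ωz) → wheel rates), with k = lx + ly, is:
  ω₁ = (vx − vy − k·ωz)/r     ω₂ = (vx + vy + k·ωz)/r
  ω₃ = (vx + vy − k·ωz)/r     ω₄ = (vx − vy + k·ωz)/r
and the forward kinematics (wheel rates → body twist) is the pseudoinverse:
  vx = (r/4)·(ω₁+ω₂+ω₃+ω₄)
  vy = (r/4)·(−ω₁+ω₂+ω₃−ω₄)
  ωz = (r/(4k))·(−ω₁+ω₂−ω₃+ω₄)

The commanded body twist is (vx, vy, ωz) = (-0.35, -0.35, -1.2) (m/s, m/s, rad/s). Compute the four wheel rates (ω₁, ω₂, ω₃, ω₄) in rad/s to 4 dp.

(7.9200, -21.9200, -6.0800, -7.9200)

k = lx + ly = 0.25 + 0.08 = 0.3300;  k·ωz = 0.3300·-1.2 = -0.3960
ω₁ (FL) = (vx − vy − k·ωz)/r = 0.3960/0.05 = 7.9200
ω₂ (FR) = (vx + vy + k·ωz)/r = -1.0960/0.05 = -21.9200
ω₃ (RL) = (vx + vy − k·ωz)/r = -0.3040/0.05 = -6.0800
ω₄ (RR) = (vx − vy + k·ωz)/r = -0.3960/0.05 = -7.9200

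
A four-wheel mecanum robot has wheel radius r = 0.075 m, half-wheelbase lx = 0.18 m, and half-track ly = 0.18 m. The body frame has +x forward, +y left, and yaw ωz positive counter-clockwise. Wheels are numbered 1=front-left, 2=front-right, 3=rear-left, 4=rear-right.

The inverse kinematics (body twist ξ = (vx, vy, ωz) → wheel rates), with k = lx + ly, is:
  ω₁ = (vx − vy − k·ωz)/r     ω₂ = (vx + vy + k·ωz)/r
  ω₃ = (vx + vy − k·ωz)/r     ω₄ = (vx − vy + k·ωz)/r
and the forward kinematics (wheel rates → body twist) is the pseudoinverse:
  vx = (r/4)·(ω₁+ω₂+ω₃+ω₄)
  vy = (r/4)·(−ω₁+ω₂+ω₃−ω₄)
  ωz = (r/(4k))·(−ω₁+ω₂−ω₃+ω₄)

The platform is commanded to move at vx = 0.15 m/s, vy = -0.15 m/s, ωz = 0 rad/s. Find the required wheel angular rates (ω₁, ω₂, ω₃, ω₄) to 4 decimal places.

(4.0000, 0.0000, 0.0000, 4.0000)

k = lx + ly = 0.18 + 0.18 = 0.3600;  k·ωz = 0.3600·0 = 0.0000
ω₁ (FL) = (vx − vy − k·ωz)/r = 0.3000/0.075 = 4.0000
ω₂ (FR) = (vx + vy + k·ωz)/r = 0.0000/0.075 = 0.0000
ω₃ (RL) = (vx + vy − k·ωz)/r = 0.0000/0.075 = 0.0000
ω₄ (RR) = (vx − vy + k·ωz)/r = 0.3000/0.075 = 4.0000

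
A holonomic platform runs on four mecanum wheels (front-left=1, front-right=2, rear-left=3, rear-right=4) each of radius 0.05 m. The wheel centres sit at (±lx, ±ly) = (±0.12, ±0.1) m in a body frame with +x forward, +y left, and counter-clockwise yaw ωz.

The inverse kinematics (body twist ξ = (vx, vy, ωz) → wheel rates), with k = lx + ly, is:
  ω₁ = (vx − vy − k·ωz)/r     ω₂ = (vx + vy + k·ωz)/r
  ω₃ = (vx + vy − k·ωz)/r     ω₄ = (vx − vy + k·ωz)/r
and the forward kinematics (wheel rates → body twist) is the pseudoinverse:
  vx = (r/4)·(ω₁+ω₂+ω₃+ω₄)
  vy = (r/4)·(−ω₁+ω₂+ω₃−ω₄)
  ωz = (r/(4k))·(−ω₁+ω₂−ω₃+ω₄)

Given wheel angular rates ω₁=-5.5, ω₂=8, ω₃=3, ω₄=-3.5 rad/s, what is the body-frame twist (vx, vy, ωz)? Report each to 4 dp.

(0.0250, 0.2500, 0.3977)

k = lx + ly = 0.12 + 0.1 = 0.2200
ω₁+ω₂+ω₃+ω₄ = 2.0000  →  vx = (0.05/4)·2.0000 = 0.0250
−ω₁+ω₂+ω₃−ω₄ = 20.0000  →  vy = (0.05/4)·20.0000 = 0.2500
−ω₁+ω₂−ω₃+ω₄ = 7.0000  →  ωz = (0.05/0.8800)·7.0000 = 0.3977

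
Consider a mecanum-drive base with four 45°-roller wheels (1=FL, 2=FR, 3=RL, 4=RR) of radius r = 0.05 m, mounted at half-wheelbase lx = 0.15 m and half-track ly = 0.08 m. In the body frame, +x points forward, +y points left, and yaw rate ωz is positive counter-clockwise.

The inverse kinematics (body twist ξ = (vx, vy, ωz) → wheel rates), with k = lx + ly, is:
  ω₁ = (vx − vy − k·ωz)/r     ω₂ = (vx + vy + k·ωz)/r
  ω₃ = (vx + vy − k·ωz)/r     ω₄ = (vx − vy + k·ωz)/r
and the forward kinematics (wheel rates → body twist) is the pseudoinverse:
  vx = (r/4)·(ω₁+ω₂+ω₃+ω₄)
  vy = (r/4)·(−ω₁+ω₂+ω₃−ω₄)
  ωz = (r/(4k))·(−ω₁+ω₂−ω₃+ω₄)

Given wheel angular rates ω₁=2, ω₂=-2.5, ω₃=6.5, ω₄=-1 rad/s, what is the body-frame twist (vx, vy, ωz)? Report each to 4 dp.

(0.0625, 0.0375, -0.6522)

k = lx + ly = 0.15 + 0.08 = 0.2300
ω₁+ω₂+ω₃+ω₄ = 5.0000  →  vx = (0.05/4)·5.0000 = 0.0625
−ω₁+ω₂+ω₃−ω₄ = 3.0000  →  vy = (0.05/4)·3.0000 = 0.0375
−ω₁+ω₂−ω₃+ω₄ = -12.0000  →  ωz = (0.05/0.9200)·-12.0000 = -0.6522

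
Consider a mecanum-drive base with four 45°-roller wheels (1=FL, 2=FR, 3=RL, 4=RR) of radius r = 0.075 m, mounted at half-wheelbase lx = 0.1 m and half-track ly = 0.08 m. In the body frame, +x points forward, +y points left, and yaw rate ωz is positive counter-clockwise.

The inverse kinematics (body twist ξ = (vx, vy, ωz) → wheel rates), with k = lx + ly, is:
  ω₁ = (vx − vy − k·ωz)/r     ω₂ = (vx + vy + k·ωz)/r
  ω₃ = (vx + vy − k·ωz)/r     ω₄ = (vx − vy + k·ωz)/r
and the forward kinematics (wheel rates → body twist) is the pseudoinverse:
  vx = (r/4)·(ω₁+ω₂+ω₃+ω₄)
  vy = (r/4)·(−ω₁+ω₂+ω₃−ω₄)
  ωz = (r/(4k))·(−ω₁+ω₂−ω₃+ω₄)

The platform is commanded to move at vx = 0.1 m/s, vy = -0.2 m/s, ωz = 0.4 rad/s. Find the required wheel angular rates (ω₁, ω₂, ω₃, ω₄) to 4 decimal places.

(3.0400, -0.3733, -2.2933, 4.9600)

k = lx + ly = 0.1 + 0.08 = 0.1800;  k·ωz = 0.1800·0.4 = 0.0720
ω₁ (FL) = (vx − vy − k·ωz)/r = 0.2280/0.075 = 3.0400
ω₂ (FR) = (vx + vy + k·ωz)/r = -0.0280/0.075 = -0.3733
ω₃ (RL) = (vx + vy − k·ωz)/r = -0.1720/0.075 = -2.2933
ω₄ (RR) = (vx − vy + k·ωz)/r = 0.3720/0.075 = 4.9600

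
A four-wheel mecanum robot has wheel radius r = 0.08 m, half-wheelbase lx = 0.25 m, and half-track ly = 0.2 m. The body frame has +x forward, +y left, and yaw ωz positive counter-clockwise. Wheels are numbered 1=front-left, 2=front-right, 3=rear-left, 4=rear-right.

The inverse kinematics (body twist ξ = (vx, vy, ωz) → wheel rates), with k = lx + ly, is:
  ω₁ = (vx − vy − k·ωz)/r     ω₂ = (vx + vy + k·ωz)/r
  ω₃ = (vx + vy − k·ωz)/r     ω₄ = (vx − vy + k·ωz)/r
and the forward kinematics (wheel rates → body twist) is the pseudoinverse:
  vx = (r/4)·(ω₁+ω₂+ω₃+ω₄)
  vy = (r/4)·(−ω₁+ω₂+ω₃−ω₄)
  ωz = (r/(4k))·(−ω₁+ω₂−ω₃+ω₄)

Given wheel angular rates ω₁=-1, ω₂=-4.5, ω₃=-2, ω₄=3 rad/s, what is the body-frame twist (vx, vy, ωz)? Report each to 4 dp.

k = lx + ly = 0.25 + 0.2 = 0.4500
ω₁+ω₂+ω₃+ω₄ = -4.5000  →  vx = (0.08/4)·-4.5000 = -0.0900
−ω₁+ω₂+ω₃−ω₄ = -8.5000  →  vy = (0.08/4)·-8.5000 = -0.1700
−ω₁+ω₂−ω₃+ω₄ = 1.5000  →  ωz = (0.08/1.8000)·1.5000 = 0.0667

(-0.0900, -0.1700, 0.0667)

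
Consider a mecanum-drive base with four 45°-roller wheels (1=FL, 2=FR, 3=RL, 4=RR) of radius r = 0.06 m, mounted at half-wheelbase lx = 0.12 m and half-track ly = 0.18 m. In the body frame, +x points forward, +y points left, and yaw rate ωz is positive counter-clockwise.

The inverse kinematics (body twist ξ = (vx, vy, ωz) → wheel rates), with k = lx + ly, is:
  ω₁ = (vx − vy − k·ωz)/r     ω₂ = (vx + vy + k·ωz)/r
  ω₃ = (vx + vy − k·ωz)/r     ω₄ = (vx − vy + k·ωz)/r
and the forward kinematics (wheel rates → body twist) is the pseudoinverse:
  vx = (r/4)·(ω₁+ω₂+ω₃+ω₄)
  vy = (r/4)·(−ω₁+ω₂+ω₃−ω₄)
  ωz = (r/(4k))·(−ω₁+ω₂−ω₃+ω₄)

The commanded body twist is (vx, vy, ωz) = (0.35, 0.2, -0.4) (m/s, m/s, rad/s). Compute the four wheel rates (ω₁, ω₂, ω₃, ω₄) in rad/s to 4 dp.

k = lx + ly = 0.12 + 0.18 = 0.3000;  k·ωz = 0.3000·-0.4 = -0.1200
ω₁ (FL) = (vx − vy − k·ωz)/r = 0.2700/0.06 = 4.5000
ω₂ (FR) = (vx + vy + k·ωz)/r = 0.4300/0.06 = 7.1667
ω₃ (RL) = (vx + vy − k·ωz)/r = 0.6700/0.06 = 11.1667
ω₄ (RR) = (vx − vy + k·ωz)/r = 0.0300/0.06 = 0.5000

(4.5000, 7.1667, 11.1667, 0.5000)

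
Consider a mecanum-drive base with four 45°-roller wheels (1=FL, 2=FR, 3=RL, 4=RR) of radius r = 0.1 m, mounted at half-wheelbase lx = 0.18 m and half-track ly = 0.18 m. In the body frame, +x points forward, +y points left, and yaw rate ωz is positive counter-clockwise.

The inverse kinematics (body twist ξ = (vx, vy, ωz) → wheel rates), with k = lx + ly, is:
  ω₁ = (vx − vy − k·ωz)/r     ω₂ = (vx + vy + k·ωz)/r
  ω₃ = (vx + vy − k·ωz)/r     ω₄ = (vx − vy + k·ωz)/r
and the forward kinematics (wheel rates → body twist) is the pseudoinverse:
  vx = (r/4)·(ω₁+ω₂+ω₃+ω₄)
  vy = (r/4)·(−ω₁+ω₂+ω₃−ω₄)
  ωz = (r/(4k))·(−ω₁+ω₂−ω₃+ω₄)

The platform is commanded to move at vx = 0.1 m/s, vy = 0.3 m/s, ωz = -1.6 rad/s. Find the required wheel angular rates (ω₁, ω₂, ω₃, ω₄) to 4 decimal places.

(3.7600, -1.7600, 9.7600, -7.7600)

k = lx + ly = 0.18 + 0.18 = 0.3600;  k·ωz = 0.3600·-1.6 = -0.5760
ω₁ (FL) = (vx − vy − k·ωz)/r = 0.3760/0.1 = 3.7600
ω₂ (FR) = (vx + vy + k·ωz)/r = -0.1760/0.1 = -1.7600
ω₃ (RL) = (vx + vy − k·ωz)/r = 0.9760/0.1 = 9.7600
ω₄ (RR) = (vx − vy + k·ωz)/r = -0.7760/0.1 = -7.7600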